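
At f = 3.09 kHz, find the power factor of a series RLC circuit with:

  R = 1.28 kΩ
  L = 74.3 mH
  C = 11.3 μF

Step 1 — Angular frequency: ω = 2π·f = 2π·3090 = 1.942e+04 rad/s.
Step 2 — Component impedances:
  R: Z = R = 1280 Ω
  L: Z = jωL = j·1.942e+04·0.0743 = 0 + j1443 Ω
  C: Z = 1/(jωC) = -j/(ω·C) = 0 - j4.558 Ω
Step 3 — Series combination: Z_total = R + L + C = 1280 + j1438 Ω = 1925∠48.3° Ω.
Step 4 — Power factor: PF = cos(φ) = Re(Z)/|Z| = 1280/1925 = 0.6649.
Step 5 — Type: Im(Z) = 1438 ⇒ lagging (phase φ = 48.3°).

PF = 0.6649 (lagging, φ = 48.3°)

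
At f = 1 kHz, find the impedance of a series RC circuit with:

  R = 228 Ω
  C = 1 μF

Step 1 — Angular frequency: ω = 2π·f = 2π·1000 = 6283 rad/s.
Step 2 — Component impedances:
  R: Z = R = 228 Ω
  C: Z = 1/(jωC) = -j/(ω·C) = 0 - j159.2 Ω
Step 3 — Series combination: Z_total = R + C = 228 - j159.2 Ω = 278.1∠-34.9° Ω.

Z = 228 - j159.2 Ω = 278.1∠-34.9° Ω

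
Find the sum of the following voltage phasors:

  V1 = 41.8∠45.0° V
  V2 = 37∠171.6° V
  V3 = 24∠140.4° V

Step 1 — Convert each phasor to rectangular form:
  V1 = 41.8·(cos(45.0°) + j·sin(45.0°)) = 29.56 + j29.56 V
  V2 = 37·(cos(171.6°) + j·sin(171.6°)) = -36.6 + j5.405 V
  V3 = 24·(cos(140.4°) + j·sin(140.4°)) = -18.49 + j15.3 V
Step 2 — Sum components: V_total = -25.54 + j50.26 V.
Step 3 — Convert to polar: |V_total| = 56.38 V, ∠V_total = 116.9°.

V_total = 56.38∠116.9° V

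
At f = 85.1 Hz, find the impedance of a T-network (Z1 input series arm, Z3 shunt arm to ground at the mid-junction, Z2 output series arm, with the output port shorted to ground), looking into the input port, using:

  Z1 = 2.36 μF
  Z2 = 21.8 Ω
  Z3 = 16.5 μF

Step 1 — Angular frequency: ω = 2π·f = 2π·85.1 = 534.7 rad/s.
Step 2 — Component impedances:
  Z1: Z = 1/(jωC) = -j/(ω·C) = 0 - j792.5 Ω
  Z2: Z = R = 21.8 Ω
  Z3: Z = 1/(jωC) = -j/(ω·C) = 0 - j113.3 Ω
Step 3 — With the output port shorted to ground, the output series arm Z2 runs from the junction to ground; the shunt arm Z3 also runs from the junction to ground. They appear in parallel: Z3 || Z2 = 21.02 - j4.043 Ω.
Step 4 — Series with input arm Z1: Z_in = Z1 + (Z3 || Z2) = 21.02 - j796.5 Ω = 796.8∠-88.5° Ω.

Z = 21.02 - j796.5 Ω = 796.8∠-88.5° Ω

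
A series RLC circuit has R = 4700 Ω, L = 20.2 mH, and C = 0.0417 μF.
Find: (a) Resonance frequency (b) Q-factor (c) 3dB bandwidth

Step 1 — Resonance condition Im(Z)=0 gives ω₀ = 1/√(LC).
Step 2 — ω₀ = 1/√(0.0202·4.17e-08) = 3.446e+04 rad/s.
Step 3 — f₀ = ω₀/(2π) = 5484 Hz.
Step 4 — Series Q: Q = ω₀L/R = 3.446e+04·0.0202/4700 = 0.1481.
Step 5 — 3dB bandwidth: Δω = ω₀/Q = 2.327e+05 rad/s; BW = Δω/(2π) = 3.703e+04 Hz.

(a) f₀ = 5484 Hz  (b) Q = 0.1481  (c) BW = 3.703e+04 Hz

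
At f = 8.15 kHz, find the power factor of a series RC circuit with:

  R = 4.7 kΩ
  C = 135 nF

Step 1 — Angular frequency: ω = 2π·f = 2π·8150 = 5.121e+04 rad/s.
Step 2 — Component impedances:
  R: Z = R = 4700 Ω
  C: Z = 1/(jωC) = -j/(ω·C) = 0 - j144.7 Ω
Step 3 — Series combination: Z_total = R + C = 4700 - j144.7 Ω = 4702∠-1.8° Ω.
Step 4 — Power factor: PF = cos(φ) = Re(Z)/|Z| = 4700/4702.2 = 0.9995.
Step 5 — Type: Im(Z) = -144.7 ⇒ leading (phase φ = -1.8°).

PF = 0.9995 (leading, φ = -1.8°)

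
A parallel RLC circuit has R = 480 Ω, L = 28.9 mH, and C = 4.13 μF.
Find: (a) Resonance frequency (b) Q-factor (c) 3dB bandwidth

Step 1 — Resonance: ω₀ = 1/√(LC) = 1/√(0.0289·4.13e-06) = 2895 rad/s.
Step 2 — f₀ = ω₀/(2π) = 460.7 Hz.
Step 3 — Parallel Q: Q = R/(ω₀L) = 480/(2895·0.0289) = 5.738.
Step 4 — Bandwidth: Δω = ω₀/Q = 504.4 rad/s; BW = Δω/(2π) = 80.28 Hz.

(a) f₀ = 460.7 Hz  (b) Q = 5.738  (c) BW = 80.28 Hz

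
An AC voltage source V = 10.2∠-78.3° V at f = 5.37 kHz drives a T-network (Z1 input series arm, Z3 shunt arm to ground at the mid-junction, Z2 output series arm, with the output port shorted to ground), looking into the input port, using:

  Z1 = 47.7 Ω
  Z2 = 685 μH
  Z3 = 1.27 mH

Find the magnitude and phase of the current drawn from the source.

Step 1 — Angular frequency: ω = 2π·f = 2π·5370 = 3.374e+04 rad/s.
Step 2 — Component impedances:
  Z1: Z = R = 47.7 Ω
  Z2: Z = jωL = j·3.374e+04·0.000685 = 0 + j23.11 Ω
  Z3: Z = jωL = j·3.374e+04·0.00127 = 0 + j42.85 Ω
Step 3 — With the output port shorted to ground, the output series arm Z2 runs from the junction to ground; the shunt arm Z3 also runs from the junction to ground. They appear in parallel: Z3 || Z2 = 0 + j15.01 Ω.
Step 4 — Series with input arm Z1: Z_in = Z1 + (Z3 || Z2) = 47.7 + j15.01 Ω = 50.01∠17.5° Ω.
Step 5 — Source phasor: V = 10.2∠-78.3° V = 2.068 - j9.988 V.
Step 6 — Ohm's law: I = V / Z_total = (2.068 - j9.988) / (47.7 + j15.01) = -0.02051 - j0.2029 A.
Step 7 — Convert to polar: |I| = 0.204 A, ∠I = -95.8°.

I = 0.204∠-95.8° A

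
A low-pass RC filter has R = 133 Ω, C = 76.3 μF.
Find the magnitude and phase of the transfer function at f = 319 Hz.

Step 1 — Angular frequency: ω = 2π·319 = 2004 rad/s.
Step 2 — Transfer function: H(jω) = 1/(1 + jωRC).
Step 3 — Denominator: 1 + jωRC = 1 + j·2004·133·7.63e-05 = 1 + j20.34.
Step 4 — H = 0.002411 - j0.04905.
Step 5 — Magnitude: |H| = 0.04911 (-26.2 dB); phase: φ = -87.2°.

|H| = 0.04911 (-26.2 dB), φ = -87.2°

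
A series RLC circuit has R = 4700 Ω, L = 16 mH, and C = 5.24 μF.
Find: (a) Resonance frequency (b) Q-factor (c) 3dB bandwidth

Step 1 — Resonance condition Im(Z)=0 gives ω₀ = 1/√(LC).
Step 2 — ω₀ = 1/√(0.016·5.24e-06) = 3454 rad/s.
Step 3 — f₀ = ω₀/(2π) = 549.7 Hz.
Step 4 — Series Q: Q = ω₀L/R = 3454·0.016/4700 = 0.01176.
Step 5 — 3dB bandwidth: Δω = ω₀/Q = 2.938e+05 rad/s; BW = Δω/(2π) = 4.675e+04 Hz.

(a) f₀ = 549.7 Hz  (b) Q = 0.01176  (c) BW = 4.675e+04 Hz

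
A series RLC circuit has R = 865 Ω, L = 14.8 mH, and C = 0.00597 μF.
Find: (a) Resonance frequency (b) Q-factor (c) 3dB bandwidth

Step 1 — Resonance: ω₀ = 1/√(LC) = 1/√(0.0148·5.97e-09) = 1.064e+05 rad/s.
Step 2 — f₀ = ω₀/(2π) = 1.693e+04 Hz.
Step 3 — Series Q: Q = ω₀L/R = 1.064e+05·0.0148/865 = 1.82.
Step 4 — Bandwidth: Δω = ω₀/Q = 5.845e+04 rad/s; BW = Δω/(2π) = 9302 Hz.

(a) f₀ = 1.693e+04 Hz  (b) Q = 1.82  (c) BW = 9302 Hz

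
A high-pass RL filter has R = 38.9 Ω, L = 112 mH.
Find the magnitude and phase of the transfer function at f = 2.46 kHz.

Step 1 — Angular frequency: ω = 2π·2460 = 1.546e+04 rad/s.
Step 2 — Transfer function: H(jω) = jωL/(R + jωL).
Step 3 — Numerator jωL = j·1731; denominator R + jωL = 38.9 + j1731.
Step 4 — H = 0.9995 + j0.02246.
Step 5 — Magnitude: |H| = 0.9997 (-0.0 dB); phase: φ = 1.3°.

|H| = 0.9997 (-0.0 dB), φ = 1.3°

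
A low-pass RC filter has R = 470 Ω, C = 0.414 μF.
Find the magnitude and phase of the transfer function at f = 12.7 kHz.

Step 1 — Angular frequency: ω = 2π·1.27e+04 = 7.98e+04 rad/s.
Step 2 — Transfer function: H(jω) = 1/(1 + jωRC).
Step 3 — Denominator: 1 + jωRC = 1 + j·7.98e+04·470·4.14e-07 = 1 + j15.53.
Step 4 — H = 0.004131 - j0.06414.
Step 5 — Magnitude: |H| = 0.06427 (-23.8 dB); phase: φ = -86.3°.

|H| = 0.06427 (-23.8 dB), φ = -86.3°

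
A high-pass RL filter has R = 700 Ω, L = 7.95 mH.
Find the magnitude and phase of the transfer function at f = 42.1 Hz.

Step 1 — Angular frequency: ω = 2π·42.1 = 264.5 rad/s.
Step 2 — Transfer function: H(jω) = jωL/(R + jωL).
Step 3 — Numerator jωL = j·2.103; denominator R + jωL = 700 + j2.103.
Step 4 — H = 9.025e-06 + j0.003004.
Step 5 — Magnitude: |H| = 0.003004 (-50.4 dB); phase: φ = 89.8°.

|H| = 0.003004 (-50.4 dB), φ = 89.8°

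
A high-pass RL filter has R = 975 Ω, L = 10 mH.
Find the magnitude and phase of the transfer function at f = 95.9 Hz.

Step 1 — Angular frequency: ω = 2π·95.9 = 602.6 rad/s.
Step 2 — Transfer function: H(jω) = jωL/(R + jωL).
Step 3 — Numerator jωL = j·6.026; denominator R + jωL = 975 + j6.026.
Step 4 — H = 3.819e-05 + j0.00618.
Step 5 — Magnitude: |H| = 0.00618 (-44.2 dB); phase: φ = 89.6°.

|H| = 0.00618 (-44.2 dB), φ = 89.6°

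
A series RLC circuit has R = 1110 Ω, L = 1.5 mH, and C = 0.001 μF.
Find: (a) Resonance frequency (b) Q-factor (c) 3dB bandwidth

Step 1 — Resonance: ω₀ = 1/√(LC) = 1/√(0.0015·1e-09) = 8.165e+05 rad/s.
Step 2 — f₀ = ω₀/(2π) = 1.299e+05 Hz.
Step 3 — Series Q: Q = ω₀L/R = 8.165e+05·0.0015/1110 = 1.103.
Step 4 — Bandwidth: Δω = ω₀/Q = 7.4e+05 rad/s; BW = Δω/(2π) = 1.178e+05 Hz.

(a) f₀ = 1.299e+05 Hz  (b) Q = 1.103  (c) BW = 1.178e+05 Hz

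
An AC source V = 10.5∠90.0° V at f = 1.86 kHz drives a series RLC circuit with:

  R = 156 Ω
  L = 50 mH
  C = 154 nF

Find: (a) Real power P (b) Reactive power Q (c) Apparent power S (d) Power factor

Step 1 — Angular frequency: ω = 2π·f = 2π·1860 = 1.169e+04 rad/s.
Step 2 — Component impedances:
  R: Z = R = 156 Ω
  L: Z = jωL = j·1.169e+04·0.05 = 0 + j584.3 Ω
  C: Z = 1/(jωC) = -j/(ω·C) = 0 - j555.6 Ω
Step 3 — Series combination: Z_total = R + L + C = 156 + j28.71 Ω = 158.6∠10.4° Ω.
Step 4 — Source phasor: V = 10.5∠90.0° V = 0 + j10.5 V.
Step 5 — Current: I = V / Z = 0.01198 + j0.0651 A = 0.0662∠79.6° A.
Step 6 — Complex power: S = V·I* = 0.6836 + j0.1258 VA.
Step 7 — Real power: P = Re(S) = 0.6836 W.
Step 8 — Reactive power: Q = Im(S) = 0.1258 VAR.
Step 9 — Apparent power: |S| = 0.6951 VA.
Step 10 — Power factor: PF = P/|S| = 0.9835 (lagging).

(a) P = 0.6836 W  (b) Q = 0.1258 VAR  (c) S = 0.6951 VA  (d) PF = 0.9835 (lagging)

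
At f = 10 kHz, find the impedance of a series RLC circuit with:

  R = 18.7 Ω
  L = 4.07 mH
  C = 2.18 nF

Step 1 — Angular frequency: ω = 2π·f = 2π·1e+04 = 6.283e+04 rad/s.
Step 2 — Component impedances:
  R: Z = R = 18.7 Ω
  L: Z = jωL = j·6.283e+04·0.00407 = 0 + j255.7 Ω
  C: Z = 1/(jωC) = -j/(ω·C) = 0 - j7301 Ω
Step 3 — Series combination: Z_total = R + L + C = 18.7 - j7045 Ω = 7045∠-89.8° Ω.

Z = 18.7 - j7045 Ω = 7045∠-89.8° Ω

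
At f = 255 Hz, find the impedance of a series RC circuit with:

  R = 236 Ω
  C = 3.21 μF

Step 1 — Angular frequency: ω = 2π·f = 2π·255 = 1602 rad/s.
Step 2 — Component impedances:
  R: Z = R = 236 Ω
  C: Z = 1/(jωC) = -j/(ω·C) = 0 - j194.4 Ω
Step 3 — Series combination: Z_total = R + C = 236 - j194.4 Ω = 305.8∠-39.5° Ω.

Z = 236 - j194.4 Ω = 305.8∠-39.5° Ω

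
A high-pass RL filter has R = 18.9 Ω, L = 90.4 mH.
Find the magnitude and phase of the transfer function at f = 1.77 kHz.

Step 1 — Angular frequency: ω = 2π·1770 = 1.112e+04 rad/s.
Step 2 — Transfer function: H(jω) = jωL/(R + jωL).
Step 3 — Numerator jωL = j·1005; denominator R + jωL = 18.9 + j1005.
Step 4 — H = 0.9996 + j0.01879.
Step 5 — Magnitude: |H| = 0.9998 (-0.0 dB); phase: φ = 1.1°.

|H| = 0.9998 (-0.0 dB), φ = 1.1°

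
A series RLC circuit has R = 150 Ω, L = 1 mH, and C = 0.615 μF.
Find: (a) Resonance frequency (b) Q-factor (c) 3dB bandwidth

Step 1 — Resonance condition Im(Z)=0 gives ω₀ = 1/√(LC).
Step 2 — ω₀ = 1/√(0.001·6.15e-07) = 4.032e+04 rad/s.
Step 3 — f₀ = ω₀/(2π) = 6418 Hz.
Step 4 — Series Q: Q = ω₀L/R = 4.032e+04·0.001/150 = 0.2688.
Step 5 — 3dB bandwidth: Δω = ω₀/Q = 1.5e+05 rad/s; BW = Δω/(2π) = 2.387e+04 Hz.

(a) f₀ = 6418 Hz  (b) Q = 0.2688  (c) BW = 2.387e+04 Hz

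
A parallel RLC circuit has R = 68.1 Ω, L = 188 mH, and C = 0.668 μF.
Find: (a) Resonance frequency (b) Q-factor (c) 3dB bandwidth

Step 1 — Resonance: ω₀ = 1/√(LC) = 1/√(0.188·6.68e-07) = 2822 rad/s.
Step 2 — f₀ = ω₀/(2π) = 449.1 Hz.
Step 3 — Parallel Q: Q = R/(ω₀L) = 68.1/(2822·0.188) = 0.1284.
Step 4 — Bandwidth: Δω = ω₀/Q = 2.198e+04 rad/s; BW = Δω/(2π) = 3499 Hz.

(a) f₀ = 449.1 Hz  (b) Q = 0.1284  (c) BW = 3499 Hz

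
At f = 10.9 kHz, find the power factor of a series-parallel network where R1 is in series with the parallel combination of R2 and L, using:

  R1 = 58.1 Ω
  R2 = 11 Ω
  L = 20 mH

Step 1 — Angular frequency: ω = 2π·f = 2π·1.09e+04 = 6.849e+04 rad/s.
Step 2 — Component impedances:
  R1: Z = R = 58.1 Ω
  R2: Z = R = 11 Ω
  L: Z = jωL = j·6.849e+04·0.02 = 0 + j1370 Ω
Step 3 — Parallel branch: R2 || L = 1/(1/R2 + 1/L) = 11 + j0.08833 Ω.
Step 4 — Series with R1: Z_total = R1 + (R2 || L) = 69.1 + j0.08833 Ω = 69.1∠0.1° Ω.
Step 5 — Power factor: PF = cos(φ) = Re(Z)/|Z| = 69.1/69.1 = 1.
Step 6 — Type: Im(Z) = 0.08833 ⇒ lagging (phase φ = 0.1°).

PF = 1 (lagging, φ = 0.1°)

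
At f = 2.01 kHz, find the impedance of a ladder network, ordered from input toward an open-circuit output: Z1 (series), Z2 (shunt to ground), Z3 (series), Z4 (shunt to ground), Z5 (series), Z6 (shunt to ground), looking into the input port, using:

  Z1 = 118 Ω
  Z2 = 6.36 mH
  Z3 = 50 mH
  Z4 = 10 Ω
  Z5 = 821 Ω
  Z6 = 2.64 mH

Step 1 — Angular frequency: ω = 2π·f = 2π·2010 = 1.263e+04 rad/s.
Step 2 — Component impedances:
  Z1: Z = R = 118 Ω
  Z2: Z = jωL = j·1.263e+04·0.00636 = 0 + j80.32 Ω
  Z3: Z = jωL = j·1.263e+04·0.05 = 0 + j631.5 Ω
  Z4: Z = R = 10 Ω
  Z5: Z = R = 821 Ω
  Z6: Z = jωL = j·1.263e+04·0.00264 = 0 + j33.34 Ω
Step 3 — Ladder network (open output): work backward from the far end, alternating series and parallel combinations. Z_in = 118.1 + j71.26 Ω = 138∠31.1° Ω.

Z = 118.1 + j71.26 Ω = 138∠31.1° Ω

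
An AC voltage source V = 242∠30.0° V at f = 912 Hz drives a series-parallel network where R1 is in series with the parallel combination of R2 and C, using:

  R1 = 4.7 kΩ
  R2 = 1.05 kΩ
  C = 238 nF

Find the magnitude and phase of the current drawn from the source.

Step 1 — Angular frequency: ω = 2π·f = 2π·912 = 5730 rad/s.
Step 2 — Component impedances:
  R1: Z = R = 4700 Ω
  R2: Z = R = 1050 Ω
  C: Z = 1/(jωC) = -j/(ω·C) = 0 - j733.2 Ω
Step 3 — Parallel branch: R2 || C = 1/(1/R2 + 1/C) = 344.2 - j492.9 Ω.
Step 4 — Series with R1: Z_total = R1 + (R2 || C) = 5044 - j492.9 Ω = 5068∠-5.6° Ω.
Step 5 — Source phasor: V = 242∠30.0° V = 209.6 + j121 V.
Step 6 — Ohm's law: I = V / Z_total = (209.6 + j121) / (5044 - j492.9) = 0.03883 + j0.02778 A.
Step 7 — Convert to polar: |I| = 0.04775 A, ∠I = 35.6°.

I = 0.04775∠35.6° A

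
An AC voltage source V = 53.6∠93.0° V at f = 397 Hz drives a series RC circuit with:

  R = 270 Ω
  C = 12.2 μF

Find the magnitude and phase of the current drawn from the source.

Step 1 — Angular frequency: ω = 2π·f = 2π·397 = 2494 rad/s.
Step 2 — Component impedances:
  R: Z = R = 270 Ω
  C: Z = 1/(jωC) = -j/(ω·C) = 0 - j32.86 Ω
Step 3 — Series combination: Z_total = R + C = 270 - j32.86 Ω = 272∠-6.9° Ω.
Step 4 — Source phasor: V = 53.6∠93.0° V = -2.805 + j53.53 V.
Step 5 — Ohm's law: I = V / Z_total = (-2.805 + j53.53) / (270 - j32.86) = -0.03401 + j0.1941 A.
Step 6 — Convert to polar: |I| = 0.1971 A, ∠I = 99.9°.

I = 0.1971∠99.9° A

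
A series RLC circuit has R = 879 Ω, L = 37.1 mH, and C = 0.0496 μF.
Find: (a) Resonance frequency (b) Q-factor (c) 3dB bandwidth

Step 1 — Resonance: ω₀ = 1/√(LC) = 1/√(0.0371·4.96e-08) = 2.331e+04 rad/s.
Step 2 — f₀ = ω₀/(2π) = 3710 Hz.
Step 3 — Series Q: Q = ω₀L/R = 2.331e+04·0.0371/879 = 0.9839.
Step 4 — Bandwidth: Δω = ω₀/Q = 2.369e+04 rad/s; BW = Δω/(2π) = 3771 Hz.

(a) f₀ = 3710 Hz  (b) Q = 0.9839  (c) BW = 3771 Hz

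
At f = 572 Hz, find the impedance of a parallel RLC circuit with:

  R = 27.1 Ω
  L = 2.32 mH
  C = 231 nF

Step 1 — Angular frequency: ω = 2π·f = 2π·572 = 3594 rad/s.
Step 2 — Component impedances:
  R: Z = R = 27.1 Ω
  L: Z = jωL = j·3594·0.00232 = 0 + j8.338 Ω
  C: Z = 1/(jωC) = -j/(ω·C) = 0 - j1205 Ω
Step 3 — Parallel combination: 1/Z_total = 1/R + 1/L + 1/C; Z_total = 2.373 + j7.661 Ω = 8.02∠72.8° Ω.

Z = 2.373 + j7.661 Ω = 8.02∠72.8° Ω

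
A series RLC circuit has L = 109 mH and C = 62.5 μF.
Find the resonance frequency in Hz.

Step 1 — Resonance condition Im(Z)=0 gives ω₀ = 1/√(LC).
Step 2 — ω₀ = 1/√(0.109·6.25e-05) = 383.1 rad/s.
Step 3 — f₀ = ω₀/(2π) = 60.98 Hz.

f₀ = 60.98 Hz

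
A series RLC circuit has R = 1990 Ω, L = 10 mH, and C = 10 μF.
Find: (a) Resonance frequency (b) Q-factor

Step 1 — Resonance condition Im(Z)=0 gives ω₀ = 1/√(LC).
Step 2 — ω₀ = 1/√(0.01·1e-05) = 3162 rad/s.
Step 3 — f₀ = ω₀/(2π) = 503.3 Hz.
Step 4 — Series Q: Q = ω₀L/R = 3162·0.01/1990 = 0.01589.

(a) f₀ = 503.3 Hz  (b) Q = 0.01589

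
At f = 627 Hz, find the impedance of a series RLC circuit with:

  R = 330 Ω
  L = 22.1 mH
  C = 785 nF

Step 1 — Angular frequency: ω = 2π·f = 2π·627 = 3940 rad/s.
Step 2 — Component impedances:
  R: Z = R = 330 Ω
  L: Z = jωL = j·3940·0.0221 = 0 + j87.06 Ω
  C: Z = 1/(jωC) = -j/(ω·C) = 0 - j323.4 Ω
Step 3 — Series combination: Z_total = R + L + C = 330 - j236.3 Ω = 405.9∠-35.6° Ω.

Z = 330 - j236.3 Ω = 405.9∠-35.6° Ω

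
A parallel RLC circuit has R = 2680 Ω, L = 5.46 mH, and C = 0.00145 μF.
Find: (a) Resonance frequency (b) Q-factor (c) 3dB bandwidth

Step 1 — Resonance: ω₀ = 1/√(LC) = 1/√(0.00546·1.45e-09) = 3.554e+05 rad/s.
Step 2 — f₀ = ω₀/(2π) = 5.656e+04 Hz.
Step 3 — Parallel Q: Q = R/(ω₀L) = 2680/(3.554e+05·0.00546) = 1.381.
Step 4 — Bandwidth: Δω = ω₀/Q = 2.573e+05 rad/s; BW = Δω/(2π) = 4.096e+04 Hz.

(a) f₀ = 5.656e+04 Hz  (b) Q = 1.381  (c) BW = 4.096e+04 Hz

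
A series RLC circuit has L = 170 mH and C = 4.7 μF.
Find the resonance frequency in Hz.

Step 1 — Resonance condition Im(Z)=0 gives ω₀ = 1/√(LC).
Step 2 — ω₀ = 1/√(0.17·4.7e-06) = 1119 rad/s.
Step 3 — f₀ = ω₀/(2π) = 178.1 Hz.

f₀ = 178.1 Hz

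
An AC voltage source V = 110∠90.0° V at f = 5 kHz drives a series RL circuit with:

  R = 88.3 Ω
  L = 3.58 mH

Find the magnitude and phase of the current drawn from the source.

Step 1 — Angular frequency: ω = 2π·f = 2π·5000 = 3.142e+04 rad/s.
Step 2 — Component impedances:
  R: Z = R = 88.3 Ω
  L: Z = jωL = j·3.142e+04·0.00358 = 0 + j112.5 Ω
Step 3 — Series combination: Z_total = R + L = 88.3 + j112.5 Ω = 143∠51.9° Ω.
Step 4 — Source phasor: V = 110∠90.0° V = 0 + j110 V.
Step 5 — Ohm's law: I = V / Z_total = (0 + j110) / (88.3 + j112.5) = 0.6051 + j0.4751 A.
Step 6 — Convert to polar: |I| = 0.7693 A, ∠I = 38.1°.

I = 0.7693∠38.1° A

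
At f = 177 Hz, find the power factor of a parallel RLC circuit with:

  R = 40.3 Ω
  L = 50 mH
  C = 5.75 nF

Step 1 — Angular frequency: ω = 2π·f = 2π·177 = 1112 rad/s.
Step 2 — Component impedances:
  R: Z = R = 40.3 Ω
  L: Z = jωL = j·1112·0.05 = 0 + j55.61 Ω
  C: Z = 1/(jωC) = -j/(ω·C) = 0 - j1.564e+05 Ω
Step 3 — Parallel combination: 1/Z_total = 1/R + 1/L + 1/C; Z_total = 26.43 + j19.15 Ω = 32.64∠35.9° Ω.
Step 4 — Power factor: PF = cos(φ) = Re(Z)/|Z| = 26.428/32.635 = 0.8098.
Step 5 — Type: Im(Z) = 19.15 ⇒ lagging (phase φ = 35.9°).

PF = 0.8098 (lagging, φ = 35.9°)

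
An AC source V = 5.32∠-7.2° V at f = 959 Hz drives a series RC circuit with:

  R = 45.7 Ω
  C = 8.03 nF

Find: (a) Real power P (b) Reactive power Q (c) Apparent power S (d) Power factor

Step 1 — Angular frequency: ω = 2π·f = 2π·959 = 6026 rad/s.
Step 2 — Component impedances:
  R: Z = R = 45.7 Ω
  C: Z = 1/(jωC) = -j/(ω·C) = 0 - j2.067e+04 Ω
Step 3 — Series combination: Z_total = R + C = 45.7 - j2.067e+04 Ω = 2.067e+04∠-89.9° Ω.
Step 4 — Source phasor: V = 5.32∠-7.2° V = 5.278 - j0.6668 V.
Step 5 — Current: I = V / Z = 3.283e-05 + j0.0002553 A = 0.0002574∠82.7° A.
Step 6 — Complex power: S = V·I* = 3.028e-06 - j0.001369 VA.
Step 7 — Real power: P = Re(S) = 3.028e-06 W.
Step 8 — Reactive power: Q = Im(S) = -0.001369 VAR.
Step 9 — Apparent power: |S| = 0.001369 VA.
Step 10 — Power factor: PF = P/|S| = 0.002211 (leading).

(a) P = 3.028e-06 W  (b) Q = -0.001369 VAR  (c) S = 0.001369 VA  (d) PF = 0.002211 (leading)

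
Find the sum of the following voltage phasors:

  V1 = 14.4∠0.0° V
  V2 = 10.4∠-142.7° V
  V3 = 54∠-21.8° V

Step 1 — Convert each phasor to rectangular form:
  V1 = 14.4·(cos(0.0°) + j·sin(0.0°)) = 14.4 V
  V2 = 10.4·(cos(-142.7°) + j·sin(-142.7°)) = -8.273 - j6.302 V
  V3 = 54·(cos(-21.8°) + j·sin(-21.8°)) = 50.14 - j20.05 V
Step 2 — Sum components: V_total = 56.27 - j26.36 V.
Step 3 — Convert to polar: |V_total| = 62.13 V, ∠V_total = -25.1°.

V_total = 62.13∠-25.1° V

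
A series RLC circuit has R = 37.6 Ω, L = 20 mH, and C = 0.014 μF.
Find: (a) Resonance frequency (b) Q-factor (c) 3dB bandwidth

Step 1 — Resonance: ω₀ = 1/√(LC) = 1/√(0.02·1.4e-08) = 5.976e+04 rad/s.
Step 2 — f₀ = ω₀/(2π) = 9511 Hz.
Step 3 — Series Q: Q = ω₀L/R = 5.976e+04·0.02/37.6 = 31.79.
Step 4 — Bandwidth: Δω = ω₀/Q = 1880 rad/s; BW = Δω/(2π) = 299.2 Hz.

(a) f₀ = 9511 Hz  (b) Q = 31.79  (c) BW = 299.2 Hz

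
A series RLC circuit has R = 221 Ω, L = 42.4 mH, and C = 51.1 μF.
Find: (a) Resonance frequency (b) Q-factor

Step 1 — Resonance condition Im(Z)=0 gives ω₀ = 1/√(LC).
Step 2 — ω₀ = 1/√(0.0424·5.11e-05) = 679.4 rad/s.
Step 3 — f₀ = ω₀/(2π) = 108.1 Hz.
Step 4 — Series Q: Q = ω₀L/R = 679.4·0.0424/221 = 0.1303.

(a) f₀ = 108.1 Hz  (b) Q = 0.1303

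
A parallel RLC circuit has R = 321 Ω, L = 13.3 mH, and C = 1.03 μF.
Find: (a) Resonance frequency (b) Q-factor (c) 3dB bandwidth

Step 1 — Resonance: ω₀ = 1/√(LC) = 1/√(0.0133·1.03e-06) = 8544 rad/s.
Step 2 — f₀ = ω₀/(2π) = 1360 Hz.
Step 3 — Parallel Q: Q = R/(ω₀L) = 321/(8544·0.0133) = 2.825.
Step 4 — Bandwidth: Δω = ω₀/Q = 3025 rad/s; BW = Δω/(2π) = 481.4 Hz.

(a) f₀ = 1360 Hz  (b) Q = 2.825  (c) BW = 481.4 Hz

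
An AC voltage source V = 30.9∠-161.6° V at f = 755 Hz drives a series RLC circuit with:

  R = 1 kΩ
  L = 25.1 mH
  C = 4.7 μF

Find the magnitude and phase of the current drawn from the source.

Step 1 — Angular frequency: ω = 2π·f = 2π·755 = 4744 rad/s.
Step 2 — Component impedances:
  R: Z = R = 1000 Ω
  L: Z = jωL = j·4744·0.0251 = 0 + j119.1 Ω
  C: Z = 1/(jωC) = -j/(ω·C) = 0 - j44.85 Ω
Step 3 — Series combination: Z_total = R + L + C = 1000 + j74.22 Ω = 1003∠4.2° Ω.
Step 4 — Source phasor: V = 30.9∠-161.6° V = -29.32 - j9.754 V.
Step 5 — Ohm's law: I = V / Z_total = (-29.32 - j9.754) / (1000 + j74.22) = -0.02988 - j0.007536 A.
Step 6 — Convert to polar: |I| = 0.03082 A, ∠I = -165.8°.

I = 0.03082∠-165.8° A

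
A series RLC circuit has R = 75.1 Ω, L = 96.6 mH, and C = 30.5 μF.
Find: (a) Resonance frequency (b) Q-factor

Step 1 — Resonance condition Im(Z)=0 gives ω₀ = 1/√(LC).
Step 2 — ω₀ = 1/√(0.0966·3.05e-05) = 582.6 rad/s.
Step 3 — f₀ = ω₀/(2π) = 92.72 Hz.
Step 4 — Series Q: Q = ω₀L/R = 582.6·0.0966/75.1 = 0.7494.

(a) f₀ = 92.72 Hz  (b) Q = 0.7494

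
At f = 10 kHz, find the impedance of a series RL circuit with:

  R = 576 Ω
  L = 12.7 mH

Step 1 — Angular frequency: ω = 2π·f = 2π·1e+04 = 6.283e+04 rad/s.
Step 2 — Component impedances:
  R: Z = R = 576 Ω
  L: Z = jωL = j·6.283e+04·0.0127 = 0 + j798 Ω
Step 3 — Series combination: Z_total = R + L = 576 + j798 Ω = 984.1∠54.2° Ω.

Z = 576 + j798 Ω = 984.1∠54.2° Ω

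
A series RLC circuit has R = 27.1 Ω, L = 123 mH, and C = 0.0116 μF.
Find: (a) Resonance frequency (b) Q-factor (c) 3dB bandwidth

Step 1 — Resonance: ω₀ = 1/√(LC) = 1/√(0.123·1.16e-08) = 2.647e+04 rad/s.
Step 2 — f₀ = ω₀/(2π) = 4213 Hz.
Step 3 — Series Q: Q = ω₀L/R = 2.647e+04·0.123/27.1 = 120.2.
Step 4 — Bandwidth: Δω = ω₀/Q = 220.3 rad/s; BW = Δω/(2π) = 35.07 Hz.

(a) f₀ = 4213 Hz  (b) Q = 120.2  (c) BW = 35.07 Hz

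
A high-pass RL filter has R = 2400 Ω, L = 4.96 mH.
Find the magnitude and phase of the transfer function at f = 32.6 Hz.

Step 1 — Angular frequency: ω = 2π·32.6 = 204.8 rad/s.
Step 2 — Transfer function: H(jω) = jωL/(R + jωL).
Step 3 — Numerator jωL = j·1.016; denominator R + jωL = 2400 + j1.016.
Step 4 — H = 1.792e-07 + j0.0004233.
Step 5 — Magnitude: |H| = 0.0004233 (-67.5 dB); phase: φ = 90.0°.

|H| = 0.0004233 (-67.5 dB), φ = 90.0°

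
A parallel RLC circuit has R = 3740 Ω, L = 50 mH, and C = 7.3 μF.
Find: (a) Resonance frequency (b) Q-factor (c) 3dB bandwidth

Step 1 — Resonance: ω₀ = 1/√(LC) = 1/√(0.05·7.3e-06) = 1655 rad/s.
Step 2 — f₀ = ω₀/(2π) = 263.4 Hz.
Step 3 — Parallel Q: Q = R/(ω₀L) = 3740/(1655·0.05) = 45.19.
Step 4 — Bandwidth: Δω = ω₀/Q = 36.63 rad/s; BW = Δω/(2π) = 5.829 Hz.

(a) f₀ = 263.4 Hz  (b) Q = 45.19  (c) BW = 5.829 Hz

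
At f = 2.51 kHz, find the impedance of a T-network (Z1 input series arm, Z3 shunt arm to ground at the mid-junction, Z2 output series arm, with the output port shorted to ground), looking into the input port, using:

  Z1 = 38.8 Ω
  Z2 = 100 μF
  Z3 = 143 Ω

Step 1 — Angular frequency: ω = 2π·f = 2π·2510 = 1.577e+04 rad/s.
Step 2 — Component impedances:
  Z1: Z = R = 38.8 Ω
  Z2: Z = 1/(jωC) = -j/(ω·C) = 0 - j0.6341 Ω
  Z3: Z = R = 143 Ω
Step 3 — With the output port shorted to ground, the output series arm Z2 runs from the junction to ground; the shunt arm Z3 also runs from the junction to ground. They appear in parallel: Z3 || Z2 = 0.002812 - j0.6341 Ω.
Step 4 — Series with input arm Z1: Z_in = Z1 + (Z3 || Z2) = 38.8 - j0.6341 Ω = 38.81∠-0.9° Ω.

Z = 38.8 - j0.6341 Ω = 38.81∠-0.9° Ω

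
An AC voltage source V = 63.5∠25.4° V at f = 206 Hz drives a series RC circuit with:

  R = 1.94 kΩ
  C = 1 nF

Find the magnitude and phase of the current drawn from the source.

Step 1 — Angular frequency: ω = 2π·f = 2π·206 = 1294 rad/s.
Step 2 — Component impedances:
  R: Z = R = 1940 Ω
  C: Z = 1/(jωC) = -j/(ω·C) = 0 - j7.726e+05 Ω
Step 3 — Series combination: Z_total = R + C = 1940 - j7.726e+05 Ω = 7.726e+05∠-89.9° Ω.
Step 4 — Source phasor: V = 63.5∠25.4° V = 57.36 + j27.24 V.
Step 5 — Ohm's law: I = V / Z_total = (57.36 + j27.24) / (1940 - j7.726e+05) = -3.507e-05 + j7.433e-05 A.
Step 6 — Convert to polar: |I| = 8.219e-05 A, ∠I = 115.3°.

I = 8.219e-05∠115.3° A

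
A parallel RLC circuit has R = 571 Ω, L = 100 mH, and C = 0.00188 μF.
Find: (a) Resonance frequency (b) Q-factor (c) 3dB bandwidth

Step 1 — Resonance: ω₀ = 1/√(LC) = 1/√(0.1·1.88e-09) = 7.293e+04 rad/s.
Step 2 — f₀ = ω₀/(2π) = 1.161e+04 Hz.
Step 3 — Parallel Q: Q = R/(ω₀L) = 571/(7.293e+04·0.1) = 0.07829.
Step 4 — Bandwidth: Δω = ω₀/Q = 9.315e+05 rad/s; BW = Δω/(2π) = 1.483e+05 Hz.

(a) f₀ = 1.161e+04 Hz  (b) Q = 0.07829  (c) BW = 1.483e+05 Hz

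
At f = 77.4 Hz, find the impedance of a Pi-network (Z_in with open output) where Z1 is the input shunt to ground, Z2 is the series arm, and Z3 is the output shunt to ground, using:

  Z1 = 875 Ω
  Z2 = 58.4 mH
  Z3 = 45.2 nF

Step 1 — Angular frequency: ω = 2π·f = 2π·77.4 = 486.3 rad/s.
Step 2 — Component impedances:
  Z1: Z = R = 875 Ω
  Z2: Z = jωL = j·486.3·0.0584 = 0 + j28.4 Ω
  Z3: Z = 1/(jωC) = -j/(ω·C) = 0 - j4.549e+04 Ω
Step 3 — With open output, the series arm Z2 and the output shunt Z3 appear in series to ground: Z2 + Z3 = 0 - j4.546e+04 Ω.
Step 4 — Parallel with input shunt Z1: Z_in = Z1 || (Z2 + Z3) = 874.7 - j16.83 Ω = 874.8∠-1.1° Ω.

Z = 874.7 - j16.83 Ω = 874.8∠-1.1° Ω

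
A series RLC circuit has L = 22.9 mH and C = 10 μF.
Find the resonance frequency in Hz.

Step 1 — Resonance condition Im(Z)=0 gives ω₀ = 1/√(LC).
Step 2 — ω₀ = 1/√(0.0229·1e-05) = 2090 rad/s.
Step 3 — f₀ = ω₀/(2π) = 332.6 Hz.

f₀ = 332.6 Hz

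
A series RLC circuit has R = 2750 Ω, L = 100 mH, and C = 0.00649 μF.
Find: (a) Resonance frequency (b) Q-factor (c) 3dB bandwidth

Step 1 — Resonance: ω₀ = 1/√(LC) = 1/√(0.1·6.49e-09) = 3.925e+04 rad/s.
Step 2 — f₀ = ω₀/(2π) = 6247 Hz.
Step 3 — Series Q: Q = ω₀L/R = 3.925e+04·0.1/2750 = 1.427.
Step 4 — Bandwidth: Δω = ω₀/Q = 2.75e+04 rad/s; BW = Δω/(2π) = 4377 Hz.

(a) f₀ = 6247 Hz  (b) Q = 1.427  (c) BW = 4377 Hz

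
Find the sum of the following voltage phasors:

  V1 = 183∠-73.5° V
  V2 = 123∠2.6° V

Step 1 — Convert each phasor to rectangular form:
  V1 = 183·(cos(-73.5°) + j·sin(-73.5°)) = 51.97 - j175.5 V
  V2 = 123·(cos(2.6°) + j·sin(2.6°)) = 122.9 + j5.58 V
Step 2 — Sum components: V_total = 174.8 - j169.9 V.
Step 3 — Convert to polar: |V_total| = 243.8 V, ∠V_total = -44.2°.

V_total = 243.8∠-44.2° V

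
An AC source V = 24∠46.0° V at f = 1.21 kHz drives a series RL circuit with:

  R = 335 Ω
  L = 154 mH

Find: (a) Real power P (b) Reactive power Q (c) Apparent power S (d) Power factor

Step 1 — Angular frequency: ω = 2π·f = 2π·1210 = 7603 rad/s.
Step 2 — Component impedances:
  R: Z = R = 335 Ω
  L: Z = jωL = j·7603·0.154 = 0 + j1171 Ω
Step 3 — Series combination: Z_total = R + L = 335 + j1171 Ω = 1218∠74.0° Ω.
Step 4 — Source phasor: V = 24∠46.0° V = 16.67 + j17.26 V.
Step 5 — Current: I = V / Z = 0.0174 - j0.009262 A = 0.01971∠-28.0° A.
Step 6 — Complex power: S = V·I* = 0.1301 + j0.4547 VA.
Step 7 — Real power: P = Re(S) = 0.1301 W.
Step 8 — Reactive power: Q = Im(S) = 0.4547 VAR.
Step 9 — Apparent power: |S| = 0.473 VA.
Step 10 — Power factor: PF = P/|S| = 0.2751 (lagging).

(a) P = 0.1301 W  (b) Q = 0.4547 VAR  (c) S = 0.473 VA  (d) PF = 0.2751 (lagging)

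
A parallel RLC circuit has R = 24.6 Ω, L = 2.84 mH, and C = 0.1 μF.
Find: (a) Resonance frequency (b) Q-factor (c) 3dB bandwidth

Step 1 — Resonance: ω₀ = 1/√(LC) = 1/√(0.00284·1e-07) = 5.934e+04 rad/s.
Step 2 — f₀ = ω₀/(2π) = 9444 Hz.
Step 3 — Parallel Q: Q = R/(ω₀L) = 24.6/(5.934e+04·0.00284) = 0.146.
Step 4 — Bandwidth: Δω = ω₀/Q = 4.065e+05 rad/s; BW = Δω/(2π) = 6.47e+04 Hz.

(a) f₀ = 9444 Hz  (b) Q = 0.146  (c) BW = 6.47e+04 Hz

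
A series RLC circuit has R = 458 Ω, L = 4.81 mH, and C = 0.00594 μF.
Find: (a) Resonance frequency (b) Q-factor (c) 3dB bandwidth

Step 1 — Resonance: ω₀ = 1/√(LC) = 1/√(0.00481·5.94e-09) = 1.871e+05 rad/s.
Step 2 — f₀ = ω₀/(2π) = 2.978e+04 Hz.
Step 3 — Series Q: Q = ω₀L/R = 1.871e+05·0.00481/458 = 1.965.
Step 4 — Bandwidth: Δω = ω₀/Q = 9.522e+04 rad/s; BW = Δω/(2π) = 1.515e+04 Hz.

(a) f₀ = 2.978e+04 Hz  (b) Q = 1.965  (c) BW = 1.515e+04 Hz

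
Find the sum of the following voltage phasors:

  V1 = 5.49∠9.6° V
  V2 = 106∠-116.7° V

Step 1 — Convert each phasor to rectangular form:
  V1 = 5.49·(cos(9.6°) + j·sin(9.6°)) = 5.413 + j0.9156 V
  V2 = 106·(cos(-116.7°) + j·sin(-116.7°)) = -47.63 - j94.7 V
Step 2 — Sum components: V_total = -42.21 - j93.78 V.
Step 3 — Convert to polar: |V_total| = 102.8 V, ∠V_total = -114.2°.

V_total = 102.8∠-114.2° V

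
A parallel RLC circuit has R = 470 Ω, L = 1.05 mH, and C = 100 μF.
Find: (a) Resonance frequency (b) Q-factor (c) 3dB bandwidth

Step 1 — Resonance: ω₀ = 1/√(LC) = 1/√(0.00105·0.0001) = 3086 rad/s.
Step 2 — f₀ = ω₀/(2π) = 491.2 Hz.
Step 3 — Parallel Q: Q = R/(ω₀L) = 470/(3086·0.00105) = 145.
Step 4 — Bandwidth: Δω = ω₀/Q = 21.28 rad/s; BW = Δω/(2π) = 3.386 Hz.

(a) f₀ = 491.2 Hz  (b) Q = 145  (c) BW = 3.386 Hz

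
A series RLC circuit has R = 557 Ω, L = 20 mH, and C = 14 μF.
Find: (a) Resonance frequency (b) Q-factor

Step 1 — Resonance condition Im(Z)=0 gives ω₀ = 1/√(LC).
Step 2 — ω₀ = 1/√(0.02·1.4e-05) = 1890 rad/s.
Step 3 — f₀ = ω₀/(2π) = 300.8 Hz.
Step 4 — Series Q: Q = ω₀L/R = 1890·0.02/557 = 0.06786.

(a) f₀ = 300.8 Hz  (b) Q = 0.06786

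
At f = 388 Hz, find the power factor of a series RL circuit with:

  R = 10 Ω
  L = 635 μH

Step 1 — Angular frequency: ω = 2π·f = 2π·388 = 2438 rad/s.
Step 2 — Component impedances:
  R: Z = R = 10 Ω
  L: Z = jωL = j·2438·0.000635 = 0 + j1.548 Ω
Step 3 — Series combination: Z_total = R + L = 10 + j1.548 Ω = 10.12∠8.8° Ω.
Step 4 — Power factor: PF = cos(φ) = Re(Z)/|Z| = 10/10.119 = 0.9882.
Step 5 — Type: Im(Z) = 1.548 ⇒ lagging (phase φ = 8.8°).

PF = 0.9882 (lagging, φ = 8.8°)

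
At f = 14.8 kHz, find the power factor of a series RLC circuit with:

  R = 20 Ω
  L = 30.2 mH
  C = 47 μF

Step 1 — Angular frequency: ω = 2π·f = 2π·1.48e+04 = 9.299e+04 rad/s.
Step 2 — Component impedances:
  R: Z = R = 20 Ω
  L: Z = jωL = j·9.299e+04·0.0302 = 0 + j2808 Ω
  C: Z = 1/(jωC) = -j/(ω·C) = 0 - j0.2288 Ω
Step 3 — Series combination: Z_total = R + L + C = 20 + j2808 Ω = 2808∠89.6° Ω.
Step 4 — Power factor: PF = cos(φ) = Re(Z)/|Z| = 20/2808.2 = 0.007122.
Step 5 — Type: Im(Z) = 2808 ⇒ lagging (phase φ = 89.6°).

PF = 0.007122 (lagging, φ = 89.6°)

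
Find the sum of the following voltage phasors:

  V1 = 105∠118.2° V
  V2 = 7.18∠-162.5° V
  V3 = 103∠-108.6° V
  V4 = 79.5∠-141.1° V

Step 1 — Convert each phasor to rectangular form:
  V1 = 105·(cos(118.2°) + j·sin(118.2°)) = -49.62 + j92.54 V
  V2 = 7.18·(cos(-162.5°) + j·sin(-162.5°)) = -6.848 - j2.159 V
  V3 = 103·(cos(-108.6°) + j·sin(-108.6°)) = -32.85 - j97.62 V
  V4 = 79.5·(cos(-141.1°) + j·sin(-141.1°)) = -61.87 - j49.92 V
Step 2 — Sum components: V_total = -151.2 - j57.17 V.
Step 3 — Convert to polar: |V_total| = 161.6 V, ∠V_total = -159.3°.

V_total = 161.6∠-159.3° V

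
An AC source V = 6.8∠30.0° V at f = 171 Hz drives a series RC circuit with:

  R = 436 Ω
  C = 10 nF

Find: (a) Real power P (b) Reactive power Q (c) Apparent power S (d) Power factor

Step 1 — Angular frequency: ω = 2π·f = 2π·171 = 1074 rad/s.
Step 2 — Component impedances:
  R: Z = R = 436 Ω
  C: Z = 1/(jωC) = -j/(ω·C) = 0 - j9.307e+04 Ω
Step 3 — Series combination: Z_total = R + C = 436 - j9.307e+04 Ω = 9.307e+04∠-89.7° Ω.
Step 4 — Source phasor: V = 6.8∠30.0° V = 5.889 + j3.4 V.
Step 5 — Current: I = V / Z = -3.623e-05 + j6.344e-05 A = 7.306e-05∠119.7° A.
Step 6 — Complex power: S = V·I* = 2.327e-06 - j0.0004968 VA.
Step 7 — Real power: P = Re(S) = 2.327e-06 W.
Step 8 — Reactive power: Q = Im(S) = -0.0004968 VAR.
Step 9 — Apparent power: |S| = 0.0004968 VA.
Step 10 — Power factor: PF = P/|S| = 0.004684 (leading).

(a) P = 2.327e-06 W  (b) Q = -0.0004968 VAR  (c) S = 0.0004968 VA  (d) PF = 0.004684 (leading)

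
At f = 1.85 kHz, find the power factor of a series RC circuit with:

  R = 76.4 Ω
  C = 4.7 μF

Step 1 — Angular frequency: ω = 2π·f = 2π·1850 = 1.162e+04 rad/s.
Step 2 — Component impedances:
  R: Z = R = 76.4 Ω
  C: Z = 1/(jωC) = -j/(ω·C) = 0 - j18.3 Ω
Step 3 — Series combination: Z_total = R + C = 76.4 - j18.3 Ω = 78.56∠-13.5° Ω.
Step 4 — Power factor: PF = cos(φ) = Re(Z)/|Z| = 76.4/78.56 = 0.9725.
Step 5 — Type: Im(Z) = -18.3 ⇒ leading (phase φ = -13.5°).

PF = 0.9725 (leading, φ = -13.5°)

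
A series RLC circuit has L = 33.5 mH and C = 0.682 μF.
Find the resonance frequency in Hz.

Step 1 — Resonance condition Im(Z)=0 gives ω₀ = 1/√(LC).
Step 2 — ω₀ = 1/√(0.0335·6.82e-07) = 6616 rad/s.
Step 3 — f₀ = ω₀/(2π) = 1053 Hz.

f₀ = 1053 Hz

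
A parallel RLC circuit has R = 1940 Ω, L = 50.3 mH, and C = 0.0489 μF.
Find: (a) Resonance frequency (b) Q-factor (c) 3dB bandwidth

Step 1 — Resonance: ω₀ = 1/√(LC) = 1/√(0.0503·4.89e-08) = 2.016e+04 rad/s.
Step 2 — f₀ = ω₀/(2π) = 3209 Hz.
Step 3 — Parallel Q: Q = R/(ω₀L) = 1940/(2.016e+04·0.0503) = 1.913.
Step 4 — Bandwidth: Δω = ω₀/Q = 1.054e+04 rad/s; BW = Δω/(2π) = 1678 Hz.

(a) f₀ = 3209 Hz  (b) Q = 1.913  (c) BW = 1678 Hz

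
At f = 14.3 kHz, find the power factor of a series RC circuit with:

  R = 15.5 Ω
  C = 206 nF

Step 1 — Angular frequency: ω = 2π·f = 2π·1.43e+04 = 8.985e+04 rad/s.
Step 2 — Component impedances:
  R: Z = R = 15.5 Ω
  C: Z = 1/(jωC) = -j/(ω·C) = 0 - j54.03 Ω
Step 3 — Series combination: Z_total = R + C = 15.5 - j54.03 Ω = 56.21∠-74.0° Ω.
Step 4 — Power factor: PF = cos(φ) = Re(Z)/|Z| = 15.5/56.21 = 0.2758.
Step 5 — Type: Im(Z) = -54.03 ⇒ leading (phase φ = -74.0°).

PF = 0.2758 (leading, φ = -74.0°)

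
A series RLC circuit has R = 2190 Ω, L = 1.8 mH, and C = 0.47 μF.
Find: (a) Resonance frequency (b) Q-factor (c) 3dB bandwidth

Step 1 — Resonance: ω₀ = 1/√(LC) = 1/√(0.0018·4.7e-07) = 3.438e+04 rad/s.
Step 2 — f₀ = ω₀/(2π) = 5472 Hz.
Step 3 — Series Q: Q = ω₀L/R = 3.438e+04·0.0018/2190 = 0.02826.
Step 4 — Bandwidth: Δω = ω₀/Q = 1.217e+06 rad/s; BW = Δω/(2π) = 1.936e+05 Hz.

(a) f₀ = 5472 Hz  (b) Q = 0.02826  (c) BW = 1.936e+05 Hz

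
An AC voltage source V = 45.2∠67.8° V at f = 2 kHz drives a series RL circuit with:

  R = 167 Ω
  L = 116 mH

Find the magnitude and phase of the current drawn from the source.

Step 1 — Angular frequency: ω = 2π·f = 2π·2000 = 1.257e+04 rad/s.
Step 2 — Component impedances:
  R: Z = R = 167 Ω
  L: Z = jωL = j·1.257e+04·0.116 = 0 + j1458 Ω
Step 3 — Series combination: Z_total = R + L = 167 + j1458 Ω = 1467∠83.5° Ω.
Step 4 — Source phasor: V = 45.2∠67.8° V = 17.08 + j41.85 V.
Step 5 — Ohm's law: I = V / Z_total = (17.08 + j41.85) / (167 + j1458) = 0.02966 - j0.008318 A.
Step 6 — Convert to polar: |I| = 0.03081 A, ∠I = -15.7°.

I = 0.03081∠-15.7° A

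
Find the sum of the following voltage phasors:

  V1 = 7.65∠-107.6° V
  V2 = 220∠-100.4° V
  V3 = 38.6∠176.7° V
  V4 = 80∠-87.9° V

Step 1 — Convert each phasor to rectangular form:
  V1 = 7.65·(cos(-107.6°) + j·sin(-107.6°)) = -2.313 - j7.292 V
  V2 = 220·(cos(-100.4°) + j·sin(-100.4°)) = -39.71 - j216.4 V
  V3 = 38.6·(cos(176.7°) + j·sin(176.7°)) = -38.54 + j2.222 V
  V4 = 80·(cos(-87.9°) + j·sin(-87.9°)) = 2.931 - j79.95 V
Step 2 — Sum components: V_total = -77.63 - j301.4 V.
Step 3 — Convert to polar: |V_total| = 311.2 V, ∠V_total = -104.4°.

V_total = 311.2∠-104.4° V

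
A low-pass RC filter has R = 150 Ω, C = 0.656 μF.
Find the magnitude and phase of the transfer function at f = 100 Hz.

Step 1 — Angular frequency: ω = 2π·100 = 628.3 rad/s.
Step 2 — Transfer function: H(jω) = 1/(1 + jωRC).
Step 3 — Denominator: 1 + jωRC = 1 + j·628.3·150·6.56e-07 = 1 + j0.06183.
Step 4 — H = 0.9962 - j0.06159.
Step 5 — Magnitude: |H| = 0.9981 (-0.0 dB); phase: φ = -3.5°.

|H| = 0.9981 (-0.0 dB), φ = -3.5°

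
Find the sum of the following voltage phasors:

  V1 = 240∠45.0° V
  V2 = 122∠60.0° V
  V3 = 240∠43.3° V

Step 1 — Convert each phasor to rectangular form:
  V1 = 240·(cos(45.0°) + j·sin(45.0°)) = 169.7 + j169.7 V
  V2 = 122·(cos(60.0°) + j·sin(60.0°)) = 61 + j105.7 V
  V3 = 240·(cos(43.3°) + j·sin(43.3°)) = 174.7 + j164.6 V
Step 2 — Sum components: V_total = 405.4 + j440 V.
Step 3 — Convert to polar: |V_total| = 598.2 V, ∠V_total = 47.3°.

V_total = 598.2∠47.3° V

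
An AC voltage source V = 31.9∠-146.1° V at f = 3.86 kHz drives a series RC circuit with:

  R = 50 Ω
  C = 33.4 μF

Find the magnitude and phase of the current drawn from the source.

Step 1 — Angular frequency: ω = 2π·f = 2π·3860 = 2.425e+04 rad/s.
Step 2 — Component impedances:
  R: Z = R = 50 Ω
  C: Z = 1/(jωC) = -j/(ω·C) = 0 - j1.234 Ω
Step 3 — Series combination: Z_total = R + C = 50 - j1.234 Ω = 50.02∠-1.4° Ω.
Step 4 — Source phasor: V = 31.9∠-146.1° V = -26.48 - j17.79 V.
Step 5 — Ohm's law: I = V / Z_total = (-26.48 - j17.79) / (50 - j1.234) = -0.5204 - j0.3687 A.
Step 6 — Convert to polar: |I| = 0.6378 A, ∠I = -144.7°.

I = 0.6378∠-144.7° A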